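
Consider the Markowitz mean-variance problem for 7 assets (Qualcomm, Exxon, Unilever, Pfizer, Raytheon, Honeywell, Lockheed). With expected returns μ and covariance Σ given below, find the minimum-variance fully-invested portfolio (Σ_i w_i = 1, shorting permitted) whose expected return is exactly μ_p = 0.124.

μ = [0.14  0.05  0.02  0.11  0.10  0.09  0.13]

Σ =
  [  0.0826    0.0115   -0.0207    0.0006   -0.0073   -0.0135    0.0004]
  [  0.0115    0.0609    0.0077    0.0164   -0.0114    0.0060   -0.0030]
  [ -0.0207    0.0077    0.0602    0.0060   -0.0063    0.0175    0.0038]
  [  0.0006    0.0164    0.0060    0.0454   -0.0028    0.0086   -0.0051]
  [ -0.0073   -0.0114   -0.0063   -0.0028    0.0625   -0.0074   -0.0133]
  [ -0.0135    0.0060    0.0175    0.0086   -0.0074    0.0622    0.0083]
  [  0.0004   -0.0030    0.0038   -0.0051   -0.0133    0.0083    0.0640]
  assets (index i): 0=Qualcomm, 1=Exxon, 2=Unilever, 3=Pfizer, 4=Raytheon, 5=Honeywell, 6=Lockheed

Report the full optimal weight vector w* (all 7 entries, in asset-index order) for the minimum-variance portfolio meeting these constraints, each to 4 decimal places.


g=Σ⁻¹μ = [2.2568  0.1722  0.5598  2.4512  2.7775  1.4097  2.5817]
h=Σ⁻¹𝟙 = [19.5080  10.9904  18.3084  17.1260  28.7612  12.3962  20.6652]
a=μᵀg=1.345633  b=𝟙ᵀg=12.208917  c=𝟙ᵀh=127.755362  D=ac−b²=22.854145
λ₁=(c·0.124−b)/D = (127.755362·0.124−12.208917)/22.854145 = 0.158954
λ₂=(a−b·0.124)/D = (1.345633−12.208917·0.124)/22.854145 = -0.007363
w* = 0.158954·g + -0.007363·h:
  w_0 = 0.158954·2.2568 + -0.007363·19.5080 = 0.2151  (Qualcomm)
  w_1 = 0.158954·0.1722 + -0.007363·10.9904 = -0.0535  (Exxon)
  w_2 = 0.158954·0.5598 + -0.007363·18.3084 = -0.0458  (Unilever)
  w_3 = 0.158954·2.4512 + -0.007363·17.1260 = 0.2635  (Pfizer)
  w_4 = 0.158954·2.7775 + -0.007363·28.7612 = 0.2297  (Raytheon)
  w_5 = 0.158954·1.4097 + -0.007363·12.3962 = 0.1328  (Honeywell)
  w_6 = 0.158954·2.5817 + -0.007363·20.6652 = 0.2582  (Lockheed)
Σw_i=1.0000  μᵀw=0.1240
σ²=wᵀΣw=λ₁·μ_p+λ₂ = 0.158954·0.124 + -0.007363 = 0.012347 ≈ 0.0123

0.2151  -0.0535  -0.0458  0.2635  0.2297  0.1328  0.2582


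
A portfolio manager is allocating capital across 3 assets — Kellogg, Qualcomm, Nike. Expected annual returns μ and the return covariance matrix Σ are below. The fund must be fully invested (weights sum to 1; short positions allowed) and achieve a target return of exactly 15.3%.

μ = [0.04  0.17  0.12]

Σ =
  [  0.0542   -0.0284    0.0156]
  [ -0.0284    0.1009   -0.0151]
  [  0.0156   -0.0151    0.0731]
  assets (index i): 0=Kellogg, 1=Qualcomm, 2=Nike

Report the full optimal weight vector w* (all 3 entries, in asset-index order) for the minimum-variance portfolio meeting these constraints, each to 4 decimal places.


-0.0607  0.5628  0.4979

g=Σ⁻¹μ = [1.4542  2.3665  1.8201]
h=Σ⁻¹𝟙 = [24.7201  18.7047  12.2682]
a=μᵀg=0.678887  b=𝟙ᵀg=5.640782  c=𝟙ᵀh=55.692961  D=ac−b²=5.990798
λ₁=(c·0.153−b)/D = (55.692961·0.153−5.640782)/5.990798 = 0.480777
λ₂=(a−b·0.153)/D = (0.678887−5.640782·0.153)/5.990798 = -0.030739
w* = 0.480777·g + -0.030739·h:
  w_0 = 0.480777·1.4542 + -0.030739·24.7201 = -0.0607  (Kellogg)
  w_1 = 0.480777·2.3665 + -0.030739·18.7047 = 0.5628  (Qualcomm)
  w_2 = 0.480777·1.8201 + -0.030739·12.2682 = 0.4979  (Nike)
Σw_i=1.0000  μᵀw=0.1530
σ²=wᵀΣw=λ₁·μ_p+λ₂ = 0.480777·0.153 + -0.030739 = 0.042820 ≈ 0.0428


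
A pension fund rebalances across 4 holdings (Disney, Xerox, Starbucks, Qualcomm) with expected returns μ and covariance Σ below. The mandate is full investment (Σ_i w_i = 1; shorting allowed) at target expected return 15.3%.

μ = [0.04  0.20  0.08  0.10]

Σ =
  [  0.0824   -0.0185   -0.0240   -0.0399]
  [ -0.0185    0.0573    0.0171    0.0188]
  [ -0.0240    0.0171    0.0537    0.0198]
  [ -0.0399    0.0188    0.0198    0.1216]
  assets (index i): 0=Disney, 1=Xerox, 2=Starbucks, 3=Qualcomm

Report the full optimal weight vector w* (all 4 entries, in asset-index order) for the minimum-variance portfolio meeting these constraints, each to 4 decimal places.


0.2141  0.6665  0.0404  0.0790

x=Σ⁻¹μ = [1.9243  3.5885  0.9315  0.7473]
y=Σ⁻¹𝟙 = [27.5040  16.1980  21.6177  11.2242]
a=μᵀx=0.943923  b=𝟙ᵀx=7.191603  c=𝟙ᵀy=76.543964  D=ac−b²=20.532431
λ₁=(c·0.153−b)/D = (76.543964·0.153−7.191603)/20.532431 = 0.220121
λ₂=(a−b·0.153)/D = (0.943923−7.191603·0.153)/20.532431 = -0.007617
w* = 0.220121·x + -0.007617·y:
  w_0 = 0.220121·1.9243 + -0.007617·27.5040 = 0.2141  (Disney)
  w_1 = 0.220121·3.5885 + -0.007617·16.1980 = 0.6665  (Xerox)
  w_2 = 0.220121·0.9315 + -0.007617·21.6177 = 0.0404  (Starbucks)
  w_3 = 0.220121·0.7473 + -0.007617·11.2242 = 0.0790  (Qualcomm)
Σw_i=1.0000  μᵀw=0.1530
σ²=wᵀΣw=λ₁·μ_p+λ₂ = 0.220121·0.153 + -0.007617 = 0.026062 ≈ 0.0261


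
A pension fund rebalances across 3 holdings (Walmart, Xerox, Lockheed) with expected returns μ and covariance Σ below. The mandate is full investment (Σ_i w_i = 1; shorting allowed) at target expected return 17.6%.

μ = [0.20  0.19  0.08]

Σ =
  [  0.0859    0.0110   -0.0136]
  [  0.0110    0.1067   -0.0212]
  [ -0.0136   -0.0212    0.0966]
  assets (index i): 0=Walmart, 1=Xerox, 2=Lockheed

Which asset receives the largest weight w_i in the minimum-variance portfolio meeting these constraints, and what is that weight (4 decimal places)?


Walmart (0.4772)

x=Σ⁻¹μ = [2.3389  1.8502  1.5635]
y=Σ⁻¹𝟙 = [12.5367  10.9653  14.5234]
a=μᵀx=0.944400  b=𝟙ᵀx=5.752608  c=𝟙ᵀy=38.025355  D=ac−b²=2.818648
λ₁=(c·0.176−b)/D = (38.025355·0.176−5.752608)/2.818648 = 0.333442
λ₂=(a−b·0.176)/D = (0.944400−5.752608·0.176)/2.818648 = -0.024146
w* = 0.333442·x + -0.024146·y:
  w_0 = 0.333442·2.3389 + -0.024146·12.5367 = 0.4772  (Walmart)
  w_1 = 0.333442·1.8502 + -0.024146·10.9653 = 0.3522  (Xerox)
  w_2 = 0.333442·1.5635 + -0.024146·14.5234 = 0.1707  (Lockheed)
Σw_i=1.0000  μᵀw=0.1760
σ²=wᵀΣw=λ₁·μ_p+λ₂ = 0.333442·0.176 + -0.024146 = 0.034540 ≈ 0.0345


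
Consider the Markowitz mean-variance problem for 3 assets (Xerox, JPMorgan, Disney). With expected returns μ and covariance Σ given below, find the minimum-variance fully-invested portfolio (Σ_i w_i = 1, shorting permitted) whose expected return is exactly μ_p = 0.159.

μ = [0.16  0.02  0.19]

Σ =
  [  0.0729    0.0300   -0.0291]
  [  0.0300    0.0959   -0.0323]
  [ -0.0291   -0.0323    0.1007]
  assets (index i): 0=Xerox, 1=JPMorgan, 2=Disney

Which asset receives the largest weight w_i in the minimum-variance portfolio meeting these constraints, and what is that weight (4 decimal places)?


Xerox (0.4630)

u=Σ⁻¹μ = [3.2833  0.1530  2.8847]
v=Σ⁻¹𝟙 = [16.3012  11.5020  18.3305]
a=μᵀu=1.076479  b=𝟙ᵀu=6.321022  c=𝟙ᵀv=46.133637  D=ac−b²=9.706586
λ₁=(c·0.159−b)/D = (46.133637·0.159−6.321022)/9.706586 = 0.104489
λ₂=(a−b·0.159)/D = (1.076479−6.321022·0.159)/9.706586 = 0.007360
w* = 0.104489·u + 0.007360·v:
  w_0 = 0.104489·3.2833 + 0.007360·16.3012 = 0.4630  (Xerox)
  w_1 = 0.104489·0.1530 + 0.007360·11.5020 = 0.1006  (JPMorgan)
  w_2 = 0.104489·2.8847 + 0.007360·18.3305 = 0.4363  (Disney)
Σw_i=1.0000  μᵀw=0.1590
σ²=wᵀΣw=λ₁·μ_p+λ₂ = 0.104489·0.159 + 0.007360 = 0.023973 ≈ 0.0240


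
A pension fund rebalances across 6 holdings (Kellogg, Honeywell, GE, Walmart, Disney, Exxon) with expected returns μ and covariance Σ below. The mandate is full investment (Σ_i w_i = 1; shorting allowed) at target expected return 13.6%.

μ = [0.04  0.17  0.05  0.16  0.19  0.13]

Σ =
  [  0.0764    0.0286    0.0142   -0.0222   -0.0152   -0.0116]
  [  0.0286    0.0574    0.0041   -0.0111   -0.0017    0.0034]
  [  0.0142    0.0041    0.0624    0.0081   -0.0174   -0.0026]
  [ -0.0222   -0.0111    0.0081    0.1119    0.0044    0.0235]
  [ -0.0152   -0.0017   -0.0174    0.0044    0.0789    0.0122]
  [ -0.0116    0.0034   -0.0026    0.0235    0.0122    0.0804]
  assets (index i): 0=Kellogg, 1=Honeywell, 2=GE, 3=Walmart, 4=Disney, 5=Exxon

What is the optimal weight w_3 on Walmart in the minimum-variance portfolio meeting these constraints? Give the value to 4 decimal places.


0.1362

p=Σ⁻¹μ = [0.1999  3.0930  1.1114  1.4394  2.5635  0.7412]
q=Σ⁻¹𝟙 = [13.1980  11.3674  16.2808  8.9011  17.1355  9.1859]
a=μᵀp=1.403111  b=𝟙ᵀp=9.148495  c=𝟙ᵀq=76.068658  D=ac−b²=23.037837
λ₁=(c·0.136−b)/D = (76.068658·0.136−9.148495)/23.037837 = 0.051951
λ₂=(a−b·0.136)/D = (1.403111−9.148495·0.136)/23.037837 = 0.006898
w* = 0.051951·p + 0.006898·q:
  w_0 = 0.051951·0.1999 + 0.006898·13.1980 = 0.1014  (Kellogg)
  w_1 = 0.051951·3.0930 + 0.006898·11.3674 = 0.2391  (Honeywell)
  w_2 = 0.051951·1.1114 + 0.006898·16.2808 = 0.1700  (GE)
  w_3 = 0.051951·1.4394 + 0.006898·8.9011 = 0.1362  (Walmart)
  w_4 = 0.051951·2.5635 + 0.006898·17.1355 = 0.2514  (Disney)
  w_5 = 0.051951·0.7412 + 0.006898·9.1859 = 0.1019  (Exxon)
Σw_i=1.0000  μᵀw=0.1360
σ²=wᵀΣw=λ₁·μ_p+λ₂ = 0.051951·0.136 + 0.006898 = 0.013963 ≈ 0.0140


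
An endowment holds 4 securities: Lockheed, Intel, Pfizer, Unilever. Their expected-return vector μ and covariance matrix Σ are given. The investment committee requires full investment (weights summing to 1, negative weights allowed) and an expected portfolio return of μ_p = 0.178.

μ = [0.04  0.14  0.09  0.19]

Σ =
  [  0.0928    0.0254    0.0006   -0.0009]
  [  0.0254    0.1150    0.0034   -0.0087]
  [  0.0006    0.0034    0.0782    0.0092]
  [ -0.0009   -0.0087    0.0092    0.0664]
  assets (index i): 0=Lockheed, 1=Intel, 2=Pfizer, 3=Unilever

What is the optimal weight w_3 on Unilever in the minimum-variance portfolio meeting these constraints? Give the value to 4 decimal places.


p=Σ⁻¹μ = [0.0709  1.4024  0.7431  2.9432]
q=Σ⁻¹𝟙 = [8.7823  7.5521  10.6636  14.6913]
a=μᵀp=0.825263  b=𝟙ᵀp=5.159652  c=𝟙ᵀq=41.689298  D=ac−b²=7.782621
λ₁=(c·0.178−b)/D = (41.689298·0.178−5.159652)/7.782621 = 0.290525
λ₂=(a−b·0.178)/D = (0.825263−5.159652·0.178)/7.782621 = -0.011970
w* = 0.290525·p + -0.011970·q:
  w_0 = 0.290525·0.0709 + -0.011970·8.7823 = -0.0845  (Lockheed)
  w_1 = 0.290525·1.4024 + -0.011970·7.5521 = 0.3170  (Intel)
  w_2 = 0.290525·0.7431 + -0.011970·10.6636 = 0.0883  (Pfizer)
  w_3 = 0.290525·2.9432 + -0.011970·14.6913 = 0.6792  (Unilever)
Σw_i=1.0000  μᵀw=0.1780
σ²=wᵀΣw=λ₁·μ_p+λ₂ = 0.290525·0.178 + -0.011970 = 0.039744 ≈ 0.0397

0.6792


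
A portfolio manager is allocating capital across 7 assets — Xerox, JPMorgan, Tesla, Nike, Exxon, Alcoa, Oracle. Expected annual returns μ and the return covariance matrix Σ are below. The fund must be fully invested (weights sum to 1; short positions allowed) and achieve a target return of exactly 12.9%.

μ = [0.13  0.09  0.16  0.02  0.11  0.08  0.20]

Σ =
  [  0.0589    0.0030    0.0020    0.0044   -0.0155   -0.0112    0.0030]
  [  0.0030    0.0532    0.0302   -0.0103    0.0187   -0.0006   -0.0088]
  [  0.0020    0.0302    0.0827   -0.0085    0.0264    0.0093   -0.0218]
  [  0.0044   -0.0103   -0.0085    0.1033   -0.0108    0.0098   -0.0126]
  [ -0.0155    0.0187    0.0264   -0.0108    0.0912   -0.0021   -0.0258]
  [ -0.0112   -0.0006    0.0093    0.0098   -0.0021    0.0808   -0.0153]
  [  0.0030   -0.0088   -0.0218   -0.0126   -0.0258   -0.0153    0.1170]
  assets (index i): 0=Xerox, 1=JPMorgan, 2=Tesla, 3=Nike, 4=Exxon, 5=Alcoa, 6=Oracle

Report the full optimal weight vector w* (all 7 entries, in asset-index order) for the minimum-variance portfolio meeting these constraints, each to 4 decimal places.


g=Σ⁻¹μ = [2.7806  0.4951  1.6448  0.6381  1.9809  1.6765  2.7066]
h=Σ⁻¹𝟙 = [22.0327  14.3357  4.8016  12.8581  17.2147  17.1630  17.3801]
a=μᵀg=1.575307  b=𝟙ᵀg=11.922577  c=𝟙ᵀh=105.786002  D=ac−b²=24.497627
λ₁=(c·0.129−b)/D = (105.786002·0.129−11.922577)/24.497627 = 0.070367
λ₂=(a−b·0.129)/D = (1.575307−11.922577·0.129)/24.497627 = 0.001522
w* = 0.070367·g + 0.001522·h:
  w_0 = 0.070367·2.7806 + 0.001522·22.0327 = 0.2292  (Xerox)
  w_1 = 0.070367·0.4951 + 0.001522·14.3357 = 0.0567  (JPMorgan)
  w_2 = 0.070367·1.6448 + 0.001522·4.8016 = 0.1231  (Tesla)
  w_3 = 0.070367·0.6381 + 0.001522·12.8581 = 0.0645  (Nike)
  w_4 = 0.070367·1.9809 + 0.001522·17.2147 = 0.1656  (Exxon)
  w_5 = 0.070367·1.6765 + 0.001522·17.1630 = 0.1441  (Alcoa)
  w_6 = 0.070367·2.7066 + 0.001522·17.3801 = 0.2169  (Oracle)
Σw_i=1.0000  μᵀw=0.1290
σ²=wᵀΣw=λ₁·μ_p+λ₂ = 0.070367·0.129 + 0.001522 = 0.010600 ≈ 0.0106

0.2292  0.0567  0.1231  0.0645  0.1656  0.1441  0.2169


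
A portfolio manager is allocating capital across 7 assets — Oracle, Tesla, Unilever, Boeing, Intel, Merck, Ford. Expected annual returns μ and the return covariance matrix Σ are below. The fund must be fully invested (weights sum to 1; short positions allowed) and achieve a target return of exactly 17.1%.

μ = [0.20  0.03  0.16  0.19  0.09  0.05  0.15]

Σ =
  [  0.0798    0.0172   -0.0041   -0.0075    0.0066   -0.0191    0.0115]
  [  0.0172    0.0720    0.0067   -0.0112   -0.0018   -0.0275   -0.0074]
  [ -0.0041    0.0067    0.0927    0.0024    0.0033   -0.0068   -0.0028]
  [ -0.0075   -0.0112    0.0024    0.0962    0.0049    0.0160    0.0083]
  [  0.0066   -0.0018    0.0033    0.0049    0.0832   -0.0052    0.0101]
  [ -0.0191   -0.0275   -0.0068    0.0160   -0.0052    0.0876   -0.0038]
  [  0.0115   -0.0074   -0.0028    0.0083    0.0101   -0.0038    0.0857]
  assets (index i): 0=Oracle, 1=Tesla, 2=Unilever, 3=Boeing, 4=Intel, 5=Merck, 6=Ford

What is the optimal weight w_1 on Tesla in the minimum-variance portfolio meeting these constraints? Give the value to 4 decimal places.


u=Σ⁻¹μ = [2.7252  0.4934  1.8695  1.8530  0.6124  1.2189  1.2907]
v=Σ⁻¹𝟙 = [11.9794  20.7182  11.0962  8.4873  10.5418  20.9489  11.0771]
a=μᵀu=1.520707  b=𝟙ᵀu=10.063185  c=𝟙ᵀv=94.848924  D=ac−b²=42.969731
λ₁=(c·0.171−b)/D = (94.848924·0.171−10.063185)/42.969731 = 0.143263
λ₂=(a−b·0.171)/D = (1.520707−10.063185·0.171)/42.969731 = -0.004657
w* = 0.143263·u + -0.004657·v:
  w_0 = 0.143263·2.7252 + -0.004657·11.9794 = 0.3346  (Oracle)
  w_1 = 0.143263·0.4934 + -0.004657·20.7182 = -0.0258  (Tesla)
  w_2 = 0.143263·1.8695 + -0.004657·11.0962 = 0.2162  (Unilever)
  w_3 = 0.143263·1.8530 + -0.004657·8.4873 = 0.2260  (Boeing)
  w_4 = 0.143263·0.6124 + -0.004657·10.5418 = 0.0386  (Intel)
  w_5 = 0.143263·1.2189 + -0.004657·20.9489 = 0.0771  (Merck)
  w_6 = 0.143263·1.2907 + -0.004657·11.0771 = 0.1333  (Ford)
Σw_i=1.0000  μᵀw=0.1710
σ²=wᵀΣw=λ₁·μ_p+λ₂ = 0.143263·0.171 + -0.004657 = 0.019841 ≈ 0.0198

-0.0258


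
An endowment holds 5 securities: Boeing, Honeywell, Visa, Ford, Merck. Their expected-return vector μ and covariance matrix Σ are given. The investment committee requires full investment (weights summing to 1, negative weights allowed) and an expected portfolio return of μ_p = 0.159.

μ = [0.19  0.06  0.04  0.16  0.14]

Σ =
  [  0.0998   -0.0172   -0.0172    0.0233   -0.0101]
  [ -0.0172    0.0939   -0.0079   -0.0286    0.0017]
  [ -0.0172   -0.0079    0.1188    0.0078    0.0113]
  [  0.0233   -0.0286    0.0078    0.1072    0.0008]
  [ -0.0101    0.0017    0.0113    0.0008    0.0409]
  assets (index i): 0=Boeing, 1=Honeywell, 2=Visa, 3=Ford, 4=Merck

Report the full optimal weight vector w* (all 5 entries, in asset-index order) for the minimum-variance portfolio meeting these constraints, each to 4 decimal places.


0.3112  0.0751  -0.0624  0.1606  0.5155

x=Σ⁻¹μ = [2.2785  1.4168  0.3110  1.3242  3.8149]
y=Σ⁻¹𝟙 = [14.5933  16.5746  8.6336  9.7653  24.7884]
a=μᵀx=1.276321  b=𝟙ᵀx=9.145363  c=𝟙ᵀy=74.355126  D=ac−b²=11.263310
λ₁=(c·0.159−b)/D = (74.355126·0.159−9.145363)/11.263310 = 0.237683
λ₂=(a−b·0.159)/D = (1.276321−9.145363·0.159)/11.263310 = -0.015785
w* = 0.237683·x + -0.015785·y:
  w_0 = 0.237683·2.2785 + -0.015785·14.5933 = 0.3112  (Boeing)
  w_1 = 0.237683·1.4168 + -0.015785·16.5746 = 0.0751  (Honeywell)
  w_2 = 0.237683·0.3110 + -0.015785·8.6336 = -0.0624  (Visa)
  w_3 = 0.237683·1.3242 + -0.015785·9.7653 = 0.1606  (Ford)
  w_4 = 0.237683·3.8149 + -0.015785·24.7884 = 0.5155  (Merck)
Σw_i=1.0000  μᵀw=0.1590
σ²=wᵀΣw=λ₁·μ_p+λ₂ = 0.237683·0.159 + -0.015785 = 0.022007 ≈ 0.0220


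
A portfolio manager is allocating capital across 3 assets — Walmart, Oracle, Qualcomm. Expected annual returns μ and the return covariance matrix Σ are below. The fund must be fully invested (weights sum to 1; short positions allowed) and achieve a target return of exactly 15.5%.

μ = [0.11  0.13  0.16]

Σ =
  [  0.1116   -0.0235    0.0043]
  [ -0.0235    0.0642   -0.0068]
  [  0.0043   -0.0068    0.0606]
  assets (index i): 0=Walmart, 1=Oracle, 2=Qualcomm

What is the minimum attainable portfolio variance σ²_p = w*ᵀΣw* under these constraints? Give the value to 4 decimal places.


0.0406

x=Σ⁻¹μ = [1.4798  2.8692  2.8572]
y=Σ⁻¹𝟙 = [12.9450  22.2295  18.0775]
a=μᵀx=0.992926  b=𝟙ᵀx=7.206185  c=𝟙ᵀy=53.251998  D=ac−b²=0.946171
λ₁=(c·0.155−b)/D = (53.251998·0.155−7.206185)/0.946171 = 1.107490
λ₂=(a−b·0.155)/D = (0.992926−7.206185·0.155)/0.946171 = -0.131089
w* = 1.107490·x + -0.131089·y:
  w_0 = 1.107490·1.4798 + -0.131089·12.9450 = -0.0581  (Walmart)
  w_1 = 1.107490·2.8692 + -0.131089·22.2295 = 0.2636  (Oracle)
  w_2 = 1.107490·2.8572 + -0.131089·18.0775 = 0.7946  (Qualcomm)
Σw_i=1.0000  μᵀw=0.1550
σ²=wᵀΣw=λ₁·μ_p+λ₂ = 1.107490·0.155 + -0.131089 = 0.040571 ≈ 0.0406


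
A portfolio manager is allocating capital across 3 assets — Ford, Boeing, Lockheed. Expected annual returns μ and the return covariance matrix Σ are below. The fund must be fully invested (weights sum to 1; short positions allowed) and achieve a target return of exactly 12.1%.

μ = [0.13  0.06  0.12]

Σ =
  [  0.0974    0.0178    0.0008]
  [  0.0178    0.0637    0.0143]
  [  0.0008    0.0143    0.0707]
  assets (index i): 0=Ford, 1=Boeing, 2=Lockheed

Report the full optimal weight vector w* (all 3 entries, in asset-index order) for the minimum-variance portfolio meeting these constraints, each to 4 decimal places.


g=Σ⁻¹μ = [1.2818  0.2158  1.6392]
h=Σ⁻¹𝟙 = [8.2069  10.7385  11.8794]
a=μᵀg=0.376281  b=𝟙ᵀg=3.136734  c=𝟙ᵀh=30.824790  D=ac−b²=1.759675
λ₁=(c·0.121−b)/D = (30.824790·0.121−3.136734)/1.759675 = 0.337031
λ₂=(a−b·0.121)/D = (0.376281−3.136734·0.121)/1.759675 = -0.001855
w* = 0.337031·g + -0.001855·h:
  w_0 = 0.337031·1.2818 + -0.001855·8.2069 = 0.4168  (Ford)
  w_1 = 0.337031·0.2158 + -0.001855·10.7385 = 0.0528  (Boeing)
  w_2 = 0.337031·1.6392 + -0.001855·11.8794 = 0.5304  (Lockheed)
Σw_i=1.0000  μᵀw=0.1210
σ²=wᵀΣw=λ₁·μ_p+λ₂ = 0.337031·0.121 + -0.001855 = 0.038926 ≈ 0.0389

0.4168  0.0528  0.5304


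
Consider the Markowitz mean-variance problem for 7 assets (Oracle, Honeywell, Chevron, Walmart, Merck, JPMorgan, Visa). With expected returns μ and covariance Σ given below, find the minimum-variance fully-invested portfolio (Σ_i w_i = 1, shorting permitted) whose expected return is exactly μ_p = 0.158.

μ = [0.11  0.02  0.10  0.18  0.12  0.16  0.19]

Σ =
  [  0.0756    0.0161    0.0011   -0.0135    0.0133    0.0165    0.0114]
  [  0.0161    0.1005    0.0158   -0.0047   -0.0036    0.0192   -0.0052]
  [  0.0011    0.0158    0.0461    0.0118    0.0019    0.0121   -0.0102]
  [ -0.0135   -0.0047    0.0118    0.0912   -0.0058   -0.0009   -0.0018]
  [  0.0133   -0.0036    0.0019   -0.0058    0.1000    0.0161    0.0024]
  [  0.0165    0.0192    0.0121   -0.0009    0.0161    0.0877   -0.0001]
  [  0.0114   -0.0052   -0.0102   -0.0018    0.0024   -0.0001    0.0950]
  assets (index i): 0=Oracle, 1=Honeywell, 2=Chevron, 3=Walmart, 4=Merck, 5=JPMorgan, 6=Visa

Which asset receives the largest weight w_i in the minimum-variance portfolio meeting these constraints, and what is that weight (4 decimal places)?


g=Σ⁻¹μ = [1.0982  -0.2769  1.8086  1.9967  0.8678  1.2924  2.0645]
h=Σ⁻¹𝟙 = [9.4641  6.2552  17.5132  11.2227  8.2905  4.4426  11.6213]
a=μᵀg=1.358699  b=𝟙ᵀg=8.851274  c=𝟙ᵀh=68.809502  D=ac−b²=15.146370
λ₁=(c·0.158−b)/D = (68.809502·0.158−8.851274)/15.146370 = 0.133407
λ₂=(a−b·0.158)/D = (1.358699−8.851274·0.158)/15.146370 = -0.002628
w* = 0.133407·g + -0.002628·h:
  w_0 = 0.133407·1.0982 + -0.002628·9.4641 = 0.1216  (Oracle)
  w_1 = 0.133407·-0.2769 + -0.002628·6.2552 = -0.0534  (Honeywell)
  w_2 = 0.133407·1.8086 + -0.002628·17.5132 = 0.1953  (Chevron)
  w_3 = 0.133407·1.9967 + -0.002628·11.2227 = 0.2369  (Walmart)
  w_4 = 0.133407·0.8678 + -0.002628·8.2905 = 0.0940  (Merck)
  w_5 = 0.133407·1.2924 + -0.002628·4.4426 = 0.1607  (JPMorgan)
  w_6 = 0.133407·2.0645 + -0.002628·11.6213 = 0.2449  (Visa)
Σw_i=1.0000  μᵀw=0.1580
σ²=wᵀΣw=λ₁·μ_p+λ₂ = 0.133407·0.158 + -0.002628 = 0.018450 ≈ 0.0185

Visa (0.2449)


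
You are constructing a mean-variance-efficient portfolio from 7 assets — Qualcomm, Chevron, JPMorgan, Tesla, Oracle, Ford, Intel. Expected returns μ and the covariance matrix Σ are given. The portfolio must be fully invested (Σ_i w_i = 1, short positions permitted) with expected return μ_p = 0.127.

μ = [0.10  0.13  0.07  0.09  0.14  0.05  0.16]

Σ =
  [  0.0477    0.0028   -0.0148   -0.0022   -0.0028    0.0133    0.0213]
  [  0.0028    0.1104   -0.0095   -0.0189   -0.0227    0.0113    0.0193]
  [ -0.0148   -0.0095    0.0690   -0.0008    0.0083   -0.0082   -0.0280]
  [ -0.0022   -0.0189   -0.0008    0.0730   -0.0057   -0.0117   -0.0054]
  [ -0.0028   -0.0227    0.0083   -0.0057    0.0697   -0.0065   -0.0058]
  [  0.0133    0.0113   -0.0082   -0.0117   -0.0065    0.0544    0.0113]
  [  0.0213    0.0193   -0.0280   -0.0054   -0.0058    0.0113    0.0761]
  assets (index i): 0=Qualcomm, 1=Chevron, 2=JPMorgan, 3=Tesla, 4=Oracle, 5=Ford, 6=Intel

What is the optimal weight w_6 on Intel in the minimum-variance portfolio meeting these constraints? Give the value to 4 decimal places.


0.2410

p=Σ⁻¹μ = [1.7452  1.8353  2.3448  2.3101  2.8525  0.8310  2.2692]
q=Σ⁻¹𝟙 = [18.8659  15.0192  26.3597  24.3313  21.8521  19.5085  14.2450]
a=μᵀp=1.589118  b=𝟙ᵀp=14.187997  c=𝟙ᵀq=140.181687  D=ac−b²=21.466018
λ₁=(c·0.127−b)/D = (140.181687·0.127−14.187997)/21.466018 = 0.168409
λ₂=(a−b·0.127)/D = (1.589118−14.187997·0.127)/21.466018 = -0.009911
w* = 0.168409·p + -0.009911·q:
  w_0 = 0.168409·1.7452 + -0.009911·18.8659 = 0.1069  (Qualcomm)
  w_1 = 0.168409·1.8353 + -0.009911·15.0192 = 0.1602  (Chevron)
  w_2 = 0.168409·2.3448 + -0.009911·26.3597 = 0.1336  (JPMorgan)
  w_3 = 0.168409·2.3101 + -0.009911·24.3313 = 0.1479  (Tesla)
  w_4 = 0.168409·2.8525 + -0.009911·21.8521 = 0.2638  (Oracle)
  w_5 = 0.168409·0.8310 + -0.009911·19.5085 = -0.0534  (Ford)
  w_6 = 0.168409·2.2692 + -0.009911·14.2450 = 0.2410  (Intel)
Σw_i=1.0000  μᵀw=0.1270
σ²=wᵀΣw=λ₁·μ_p+λ₂ = 0.168409·0.127 + -0.009911 = 0.011477 ≈ 0.0115


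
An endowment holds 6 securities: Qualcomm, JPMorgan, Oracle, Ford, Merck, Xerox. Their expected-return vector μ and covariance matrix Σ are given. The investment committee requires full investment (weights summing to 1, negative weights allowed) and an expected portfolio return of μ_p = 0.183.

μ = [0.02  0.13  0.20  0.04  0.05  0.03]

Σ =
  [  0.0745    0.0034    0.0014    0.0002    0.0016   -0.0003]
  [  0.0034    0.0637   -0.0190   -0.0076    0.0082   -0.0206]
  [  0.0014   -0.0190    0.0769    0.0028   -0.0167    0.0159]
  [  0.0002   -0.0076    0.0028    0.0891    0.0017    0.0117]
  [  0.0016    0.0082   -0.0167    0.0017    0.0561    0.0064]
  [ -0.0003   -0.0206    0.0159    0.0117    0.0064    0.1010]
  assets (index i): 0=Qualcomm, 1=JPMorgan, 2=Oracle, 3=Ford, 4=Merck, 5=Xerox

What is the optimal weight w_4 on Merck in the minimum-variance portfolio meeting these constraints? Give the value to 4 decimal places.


0.1276

u=Σ⁻¹μ = [0.0286  3.0548  3.6170  0.5420  1.4821  0.1941]
v=Σ⁻¹𝟙 = [11.5979  22.9121  20.2936  10.9795  18.8330  8.9486]
a=μᵀu=1.222705  b=𝟙ᵀu=8.918541  c=𝟙ᵀv=93.564729  D=ac−b²=34.861671
λ₁=(c·0.183−b)/D = (93.564729·0.183−8.918541)/34.861671 = 0.235324
λ₂=(a−b·0.183)/D = (1.222705−8.918541·0.183)/34.861671 = -0.011743
w* = 0.235324·u + -0.011743·v:
  w_0 = 0.235324·0.0286 + -0.011743·11.5979 = -0.1295  (Qualcomm)
  w_1 = 0.235324·3.0548 + -0.011743·22.9121 = 0.4498  (JPMorgan)
  w_2 = 0.235324·3.6170 + -0.011743·20.2936 = 0.6129  (Oracle)
  w_3 = 0.235324·0.5420 + -0.011743·10.9795 = -0.0014  (Ford)
  w_4 = 0.235324·1.4821 + -0.011743·18.8330 = 0.1276  (Merck)
  w_5 = 0.235324·0.1941 + -0.011743·8.9486 = -0.0594  (Xerox)
Σw_i=1.0000  μᵀw=0.1830
σ²=wᵀΣw=λ₁·μ_p+λ₂ = 0.235324·0.183 + -0.011743 = 0.031321 ≈ 0.0313


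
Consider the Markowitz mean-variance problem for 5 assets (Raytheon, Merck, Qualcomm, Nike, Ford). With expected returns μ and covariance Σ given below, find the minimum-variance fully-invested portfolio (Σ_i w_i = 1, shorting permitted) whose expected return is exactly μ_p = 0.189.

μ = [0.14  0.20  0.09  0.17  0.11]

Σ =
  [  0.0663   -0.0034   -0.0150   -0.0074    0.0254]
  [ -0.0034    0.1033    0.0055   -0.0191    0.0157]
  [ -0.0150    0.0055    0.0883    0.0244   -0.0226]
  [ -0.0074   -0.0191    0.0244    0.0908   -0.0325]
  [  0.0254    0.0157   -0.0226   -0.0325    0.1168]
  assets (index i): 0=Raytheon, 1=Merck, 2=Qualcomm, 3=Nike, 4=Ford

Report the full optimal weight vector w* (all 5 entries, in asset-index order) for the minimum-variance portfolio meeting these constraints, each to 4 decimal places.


0.2538  0.4601  -0.1611  0.4459  0.0013

u=Σ⁻¹μ = [2.3144  2.3140  0.7847  2.7062  1.0323]
v=Σ⁻¹𝟙 = [16.1326  10.8327  11.8125  15.0355  10.0666]
a=μᵀu=1.431047  b=𝟙ᵀu=9.151583  c=𝟙ᵀv=63.879876  D=ac−b²=7.663614
λ₁=(c·0.189−b)/D = (63.879876·0.189−9.151583)/7.663614 = 0.381245
λ₂=(a−b·0.189)/D = (1.431047−9.151583·0.189)/7.663614 = -0.038964
w* = 0.381245·u + -0.038964·v:
  w_0 = 0.381245·2.3144 + -0.038964·16.1326 = 0.2538  (Raytheon)
  w_1 = 0.381245·2.3140 + -0.038964·10.8327 = 0.4601  (Merck)
  w_2 = 0.381245·0.7847 + -0.038964·11.8125 = -0.1611  (Qualcomm)
  w_3 = 0.381245·2.7062 + -0.038964·15.0355 = 0.4459  (Nike)
  w_4 = 0.381245·1.0323 + -0.038964·10.0666 = 0.0013  (Ford)
Σw_i=1.0000  μᵀw=0.1890
σ²=wᵀΣw=λ₁·μ_p+λ₂ = 0.381245·0.189 + -0.038964 = 0.033092 ≈ 0.0331


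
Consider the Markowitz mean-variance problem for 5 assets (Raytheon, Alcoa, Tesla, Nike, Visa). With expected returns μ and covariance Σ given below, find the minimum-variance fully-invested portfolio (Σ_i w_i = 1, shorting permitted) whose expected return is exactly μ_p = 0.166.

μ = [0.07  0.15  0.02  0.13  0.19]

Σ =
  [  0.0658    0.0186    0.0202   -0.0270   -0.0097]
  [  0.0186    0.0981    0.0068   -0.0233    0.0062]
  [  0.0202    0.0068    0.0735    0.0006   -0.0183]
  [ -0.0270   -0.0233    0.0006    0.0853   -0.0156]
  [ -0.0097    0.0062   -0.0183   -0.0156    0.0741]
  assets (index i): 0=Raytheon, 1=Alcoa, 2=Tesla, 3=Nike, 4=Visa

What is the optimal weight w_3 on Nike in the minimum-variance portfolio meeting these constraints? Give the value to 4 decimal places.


0.3464

g=Σ⁻¹μ = [2.4147  1.6286  0.3095  3.3768  3.5313]
h=Σ⁻¹𝟙 = [22.9348  9.6339  12.2174  25.9491  24.1717]
a=μᵀg=1.529441  b=𝟙ᵀg=11.260864  c=𝟙ᵀh=94.906825  D=ac−b²=18.347344
λ₁=(c·0.166−b)/D = (94.906825·0.166−11.260864)/18.347344 = 0.244922
λ₂=(a−b·0.166)/D = (1.529441−11.260864·0.166)/18.347344 = -0.018524
w* = 0.244922·g + -0.018524·h:
  w_0 = 0.244922·2.4147 + -0.018524·22.9348 = 0.1666  (Raytheon)
  w_1 = 0.244922·1.6286 + -0.018524·9.6339 = 0.2204  (Alcoa)
  w_2 = 0.244922·0.3095 + -0.018524·12.2174 = -0.1505  (Tesla)
  w_3 = 0.244922·3.3768 + -0.018524·25.9491 = 0.3464  (Nike)
  w_4 = 0.244922·3.5313 + -0.018524·24.1717 = 0.4171  (Visa)
Σw_i=1.0000  μᵀw=0.1660
σ²=wᵀΣw=λ₁·μ_p+λ₂ = 0.244922·0.166 + -0.018524 = 0.022133 ≈ 0.0221


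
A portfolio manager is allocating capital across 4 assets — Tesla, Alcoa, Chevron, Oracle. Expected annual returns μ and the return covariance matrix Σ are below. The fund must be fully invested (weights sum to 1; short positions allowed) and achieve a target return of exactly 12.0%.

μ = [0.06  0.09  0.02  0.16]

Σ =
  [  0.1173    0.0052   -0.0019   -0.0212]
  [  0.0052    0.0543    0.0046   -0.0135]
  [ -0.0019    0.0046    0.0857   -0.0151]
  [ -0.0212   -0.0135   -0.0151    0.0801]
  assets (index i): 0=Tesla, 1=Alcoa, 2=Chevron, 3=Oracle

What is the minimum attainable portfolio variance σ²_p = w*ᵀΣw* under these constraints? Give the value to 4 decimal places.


0.0216

x=Σ⁻¹μ = [0.9169  2.1953  0.6162  2.7263]
y=Σ⁻¹𝟙 = [11.7832  21.5141  14.6497  21.9907]
a=μᵀx=0.701128  b=𝟙ᵀx=6.454758  c=𝟙ᵀy=69.937626  D=ac−b²=7.371325
λ₁=(c·0.120−b)/D = (69.937626·0.120−6.454758)/7.371325 = 0.262878
λ₂=(a−b·0.120)/D = (0.701128−6.454758·0.120)/7.371325 = -0.009963
w* = 0.262878·x + -0.009963·y:
  w_0 = 0.262878·0.9169 + -0.009963·11.7832 = 0.1236  (Tesla)
  w_1 = 0.262878·2.1953 + -0.009963·21.5141 = 0.3627  (Alcoa)
  w_2 = 0.262878·0.6162 + -0.009963·14.6497 = 0.0160  (Chevron)
  w_3 = 0.262878·2.7263 + -0.009963·21.9907 = 0.4976  (Oracle)
Σw_i=1.0000  μᵀw=0.1200
σ²=wᵀΣw=λ₁·μ_p+λ₂ = 0.262878·0.120 + -0.009963 = 0.021582 ≈ 0.0216


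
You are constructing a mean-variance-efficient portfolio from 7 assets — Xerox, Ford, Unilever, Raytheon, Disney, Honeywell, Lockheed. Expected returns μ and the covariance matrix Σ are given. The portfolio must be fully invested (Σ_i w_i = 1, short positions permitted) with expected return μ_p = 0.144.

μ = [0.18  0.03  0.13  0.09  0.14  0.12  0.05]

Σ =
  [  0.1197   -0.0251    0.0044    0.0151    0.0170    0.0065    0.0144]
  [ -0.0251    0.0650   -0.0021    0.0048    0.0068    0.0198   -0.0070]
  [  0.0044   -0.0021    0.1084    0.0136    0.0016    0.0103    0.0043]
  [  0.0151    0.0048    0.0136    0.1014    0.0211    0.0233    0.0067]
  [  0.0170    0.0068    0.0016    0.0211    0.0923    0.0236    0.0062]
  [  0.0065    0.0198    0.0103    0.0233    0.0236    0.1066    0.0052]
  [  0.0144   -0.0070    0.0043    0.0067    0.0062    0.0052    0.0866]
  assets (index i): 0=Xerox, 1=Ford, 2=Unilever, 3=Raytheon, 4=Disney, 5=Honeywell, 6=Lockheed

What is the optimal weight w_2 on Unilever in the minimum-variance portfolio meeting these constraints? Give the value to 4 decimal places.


0.2430

p=Σ⁻¹μ = [1.4129  0.7922  1.0640  0.1538  0.9945  0.5242  0.2391]
q=Σ⁻¹𝟙 = [9.3787  18.9158  8.0097  4.2523  5.4284  1.8886  10.2881]
a=μᵀp=0.644332  b=𝟙ᵀp=5.180604  c=𝟙ᵀq=58.161436  D=ac−b²=10.636624
λ₁=(c·0.144−b)/D = (58.161436·0.144−5.180604)/10.636624 = 0.300344
λ₂=(a−b·0.144)/D = (0.644332−5.180604·0.144)/10.636624 = -0.009559
w* = 0.300344·p + -0.009559·q:
  w_0 = 0.300344·1.4129 + -0.009559·9.3787 = 0.3347  (Xerox)
  w_1 = 0.300344·0.7922 + -0.009559·18.9158 = 0.0571  (Ford)
  w_2 = 0.300344·1.0640 + -0.009559·8.0097 = 0.2430  (Unilever)
  w_3 = 0.300344·0.1538 + -0.009559·4.2523 = 0.0055  (Raytheon)
  w_4 = 0.300344·0.9945 + -0.009559·5.4284 = 0.2468  (Disney)
  w_5 = 0.300344·0.5242 + -0.009559·1.8886 = 0.1394  (Honeywell)
  w_6 = 0.300344·0.2391 + -0.009559·10.2881 = -0.0265  (Lockheed)
Σw_i=1.0000  μᵀw=0.1440
σ²=wᵀΣw=λ₁·μ_p+λ₂ = 0.300344·0.144 + -0.009559 = 0.033691 ≈ 0.0337


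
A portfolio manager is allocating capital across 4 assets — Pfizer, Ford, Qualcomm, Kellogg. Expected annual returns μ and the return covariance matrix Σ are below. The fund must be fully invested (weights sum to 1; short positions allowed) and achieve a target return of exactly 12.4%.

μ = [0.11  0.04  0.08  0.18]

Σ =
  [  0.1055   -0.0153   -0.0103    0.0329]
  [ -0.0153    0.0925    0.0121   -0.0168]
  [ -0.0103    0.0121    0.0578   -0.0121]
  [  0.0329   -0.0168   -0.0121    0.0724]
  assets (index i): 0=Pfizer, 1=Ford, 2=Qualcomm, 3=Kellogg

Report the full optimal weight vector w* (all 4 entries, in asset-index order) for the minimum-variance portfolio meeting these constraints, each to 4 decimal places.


0.0812  0.1306  0.3204  0.4679

p=Σ⁻¹μ = [0.4764  0.7662  1.8870  2.7629]
q=Σ⁻¹𝟙 = [8.1242  12.5599  19.5315  16.2991]
a=μᵀp=0.731323  b=𝟙ᵀp=5.892413  c=𝟙ᵀq=56.514718  D=ac−b²=6.609977
λ₁=(c·0.124−b)/D = (56.514718·0.124−5.892413)/6.609977 = 0.168747
λ₂=(a−b·0.124)/D = (0.731323−5.892413·0.124)/6.609977 = 0.000100
w* = 0.168747·p + 0.000100·q:
  w_0 = 0.168747·0.4764 + 0.000100·8.1242 = 0.0812  (Pfizer)
  w_1 = 0.168747·0.7662 + 0.000100·12.5599 = 0.1306  (Ford)
  w_2 = 0.168747·1.8870 + 0.000100·19.5315 = 0.3204  (Qualcomm)
  w_3 = 0.168747·2.7629 + 0.000100·16.2991 = 0.4679  (Kellogg)
Σw_i=1.0000  μᵀw=0.1240
σ²=wᵀΣw=λ₁·μ_p+λ₂ = 0.168747·0.124 + 0.000100 = 0.021025 ≈ 0.0210


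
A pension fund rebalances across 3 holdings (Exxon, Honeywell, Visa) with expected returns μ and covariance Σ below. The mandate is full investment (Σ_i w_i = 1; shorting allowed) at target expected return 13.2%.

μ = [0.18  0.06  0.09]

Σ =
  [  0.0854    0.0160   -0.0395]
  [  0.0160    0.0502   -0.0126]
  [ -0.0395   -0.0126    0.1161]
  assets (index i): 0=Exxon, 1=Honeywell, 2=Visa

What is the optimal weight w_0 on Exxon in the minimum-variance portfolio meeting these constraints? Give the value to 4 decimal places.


0.5158

g=Σ⁻¹μ = [2.8038  0.7562  1.8112]
h=Σ⁻¹𝟙 = [15.5358  18.9741  15.9581]
a=μᵀg=0.713056  b=𝟙ᵀg=5.371129  c=𝟙ᵀh=50.468058  D=ac−b²=7.137520
λ₁=(c·0.132−b)/D = (50.468058·0.132−5.371129)/7.137520 = 0.180827
λ₂=(a−b·0.132)/D = (0.713056−5.371129·0.132)/7.137520 = 0.000570
w* = 0.180827·g + 0.000570·h:
  w_0 = 0.180827·2.8038 + 0.000570·15.5358 = 0.5158  (Exxon)
  w_1 = 0.180827·0.7562 + 0.000570·18.9741 = 0.1475  (Honeywell)
  w_2 = 0.180827·1.8112 + 0.000570·15.9581 = 0.3366  (Visa)
Σw_i=1.0000  μᵀw=0.1320
σ²=wᵀΣw=λ₁·μ_p+λ₂ = 0.180827·0.132 + 0.000570 = 0.024439 ≈ 0.0244


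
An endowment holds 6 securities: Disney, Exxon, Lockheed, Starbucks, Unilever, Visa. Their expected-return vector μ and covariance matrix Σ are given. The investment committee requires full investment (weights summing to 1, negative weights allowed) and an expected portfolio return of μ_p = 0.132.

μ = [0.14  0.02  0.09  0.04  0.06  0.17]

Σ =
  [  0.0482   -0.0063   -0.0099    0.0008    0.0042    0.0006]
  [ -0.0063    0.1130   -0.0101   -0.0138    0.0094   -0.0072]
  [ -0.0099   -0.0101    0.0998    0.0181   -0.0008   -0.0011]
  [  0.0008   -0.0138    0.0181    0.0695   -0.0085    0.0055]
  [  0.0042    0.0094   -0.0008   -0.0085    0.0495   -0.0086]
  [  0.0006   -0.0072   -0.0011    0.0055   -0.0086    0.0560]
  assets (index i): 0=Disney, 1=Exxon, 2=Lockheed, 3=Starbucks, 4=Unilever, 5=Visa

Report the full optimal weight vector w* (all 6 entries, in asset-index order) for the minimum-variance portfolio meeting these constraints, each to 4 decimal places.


p=Σ⁻¹μ = [3.0667  0.5788  1.2686  0.2440  1.4787  3.3053]
q=Σ⁻¹𝟙 = [22.2094  12.3901  11.2243  14.7132  22.3953  21.4269]
a=μᵀp=1.215477  b=𝟙ᵀp=9.942127  c=𝟙ᵀq=104.359257  D=ac−b²=28.000350
λ₁=(c·0.132−b)/D = (104.359257·0.132−9.942127)/28.000350 = 0.136902
λ₂=(a−b·0.132)/D = (1.215477−9.942127·0.132)/28.000350 = -0.003460
w* = 0.136902·p + -0.003460·q:
  w_0 = 0.136902·3.0667 + -0.003460·22.2094 = 0.3430  (Disney)
  w_1 = 0.136902·0.5788 + -0.003460·12.3901 = 0.0364  (Exxon)
  w_2 = 0.136902·1.2686 + -0.003460·11.2243 = 0.1348  (Lockheed)
  w_3 = 0.136902·0.2440 + -0.003460·14.7132 = -0.0175  (Starbucks)
  w_4 = 0.136902·1.4787 + -0.003460·22.3953 = 0.1249  (Unilever)
  w_5 = 0.136902·3.3053 + -0.003460·21.4269 = 0.3784  (Visa)
Σw_i=1.0000  μᵀw=0.1320
σ²=wᵀΣw=λ₁·μ_p+λ₂ = 0.136902·0.132 + -0.003460 = 0.014611 ≈ 0.0146

0.3430  0.0364  0.1348  -0.0175  0.1249  0.3784


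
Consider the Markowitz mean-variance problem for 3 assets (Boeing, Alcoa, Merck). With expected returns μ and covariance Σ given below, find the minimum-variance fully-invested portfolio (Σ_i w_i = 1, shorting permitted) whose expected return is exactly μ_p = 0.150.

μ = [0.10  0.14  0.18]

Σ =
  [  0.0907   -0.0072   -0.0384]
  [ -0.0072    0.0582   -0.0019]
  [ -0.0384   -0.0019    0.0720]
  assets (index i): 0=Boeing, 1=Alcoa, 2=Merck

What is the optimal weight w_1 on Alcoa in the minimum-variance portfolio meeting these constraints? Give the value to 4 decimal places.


u=Σ⁻¹μ = [3.1342  2.9319  4.2489]
v=Σ⁻¹𝟙 = [24.3022  21.0833  27.4064]
a=μᵀu=1.488695  b=𝟙ᵀu=10.315030  c=𝟙ᵀv=72.791854  D=ac−b²=1.965004
λ₁=(c·0.150−b)/D = (72.791854·0.150−10.315030)/1.965004 = 0.307251
λ₂=(a−b·0.150)/D = (1.488695−10.315030·0.150)/1.965004 = -0.029801
w* = 0.307251·u + -0.029801·v:
  w_0 = 0.307251·3.1342 + -0.029801·24.3022 = 0.2387  (Boeing)
  w_1 = 0.307251·2.9319 + -0.029801·21.0833 = 0.2725  (Alcoa)
  w_2 = 0.307251·4.2489 + -0.029801·27.4064 = 0.4887  (Merck)
Σw_i=1.0000  μᵀw=0.1500
σ²=wᵀΣw=λ₁·μ_p+λ₂ = 0.307251·0.150 + -0.029801 = 0.016286 ≈ 0.0163

0.2725


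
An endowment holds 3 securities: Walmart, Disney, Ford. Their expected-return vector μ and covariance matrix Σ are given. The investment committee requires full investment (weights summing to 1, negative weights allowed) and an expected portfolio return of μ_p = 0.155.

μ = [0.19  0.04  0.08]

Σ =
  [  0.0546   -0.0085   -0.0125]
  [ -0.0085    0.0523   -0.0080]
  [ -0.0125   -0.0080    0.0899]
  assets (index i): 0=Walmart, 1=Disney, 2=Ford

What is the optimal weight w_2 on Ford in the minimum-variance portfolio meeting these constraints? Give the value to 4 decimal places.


g=Σ⁻¹μ = [4.1100  1.6792  1.6108]
h=Σ⁻¹𝟙 = [26.2763  26.0053  17.0912]
a=μᵀg=0.976936  b=𝟙ᵀg=7.399998  c=𝟙ᵀh=69.372754  D=ac−b²=13.012766
λ₁=(c·0.155−b)/D = (69.372754·0.155−7.399998)/13.012766 = 0.257653
λ₂=(a−b·0.155)/D = (0.976936−7.399998·0.155)/13.012766 = -0.013069
w* = 0.257653·g + -0.013069·h:
  w_0 = 0.257653·4.1100 + -0.013069·26.2763 = 0.7156  (Walmart)
  w_1 = 0.257653·1.6792 + -0.013069·26.0053 = 0.0928  (Disney)
  w_2 = 0.257653·1.6108 + -0.013069·17.0912 = 0.1917  (Ford)
Σw_i=1.0000  μᵀw=0.1550
σ²=wᵀΣw=λ₁·μ_p+λ₂ = 0.257653·0.155 + -0.013069 = 0.026867 ≈ 0.0269

0.1917


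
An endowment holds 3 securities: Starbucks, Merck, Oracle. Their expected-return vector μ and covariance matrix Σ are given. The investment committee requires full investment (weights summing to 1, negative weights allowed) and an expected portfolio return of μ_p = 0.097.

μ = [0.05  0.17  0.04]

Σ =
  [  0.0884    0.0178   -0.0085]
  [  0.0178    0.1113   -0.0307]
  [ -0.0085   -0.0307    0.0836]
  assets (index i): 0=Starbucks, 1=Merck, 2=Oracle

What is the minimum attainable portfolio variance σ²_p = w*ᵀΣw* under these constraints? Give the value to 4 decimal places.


p=Σ⁻¹μ = [0.3158  1.8001  1.1716]
q=Σ⁻¹𝟙 = [10.5531  12.1200  17.4855]
a=μᵀp=0.368665  b=𝟙ᵀp=3.287478  c=𝟙ᵀq=40.158567  D=ac−b²=3.997559
λ₁=(c·0.097−b)/D = (40.158567·0.097−3.287478)/3.997559 = 0.152069
λ₂=(a−b·0.097)/D = (0.368665−3.287478·0.097)/3.997559 = 0.012453
w* = 0.152069·p + 0.012453·q:
  w_0 = 0.152069·0.3158 + 0.012453·10.5531 = 0.1794  (Starbucks)
  w_1 = 0.152069·1.8001 + 0.012453·12.1200 = 0.4247  (Merck)
  w_2 = 0.152069·1.1716 + 0.012453·17.4855 = 0.3959  (Oracle)
Σw_i=1.0000  μᵀw=0.0970
σ²=wᵀΣw=λ₁·μ_p+λ₂ = 0.152069·0.097 + 0.012453 = 0.027203 ≈ 0.0272

0.0272
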